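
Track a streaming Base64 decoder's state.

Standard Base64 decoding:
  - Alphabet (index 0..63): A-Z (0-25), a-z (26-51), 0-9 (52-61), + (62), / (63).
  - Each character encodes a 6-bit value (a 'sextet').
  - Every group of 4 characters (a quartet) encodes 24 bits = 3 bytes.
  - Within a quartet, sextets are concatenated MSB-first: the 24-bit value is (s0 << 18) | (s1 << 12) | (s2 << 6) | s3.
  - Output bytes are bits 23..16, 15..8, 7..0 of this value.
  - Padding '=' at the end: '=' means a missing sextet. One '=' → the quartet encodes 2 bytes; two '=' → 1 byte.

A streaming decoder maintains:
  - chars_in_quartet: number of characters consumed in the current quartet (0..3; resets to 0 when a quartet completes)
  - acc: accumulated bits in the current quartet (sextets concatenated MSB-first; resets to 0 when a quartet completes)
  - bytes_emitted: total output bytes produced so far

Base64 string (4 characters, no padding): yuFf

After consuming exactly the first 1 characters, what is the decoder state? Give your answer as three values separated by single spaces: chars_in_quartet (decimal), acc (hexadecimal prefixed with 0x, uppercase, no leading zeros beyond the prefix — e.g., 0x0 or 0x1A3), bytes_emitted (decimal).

Answer: 1 0x32 0

Derivation:
After char 0 ('y'=50): chars_in_quartet=1 acc=0x32 bytes_emitted=0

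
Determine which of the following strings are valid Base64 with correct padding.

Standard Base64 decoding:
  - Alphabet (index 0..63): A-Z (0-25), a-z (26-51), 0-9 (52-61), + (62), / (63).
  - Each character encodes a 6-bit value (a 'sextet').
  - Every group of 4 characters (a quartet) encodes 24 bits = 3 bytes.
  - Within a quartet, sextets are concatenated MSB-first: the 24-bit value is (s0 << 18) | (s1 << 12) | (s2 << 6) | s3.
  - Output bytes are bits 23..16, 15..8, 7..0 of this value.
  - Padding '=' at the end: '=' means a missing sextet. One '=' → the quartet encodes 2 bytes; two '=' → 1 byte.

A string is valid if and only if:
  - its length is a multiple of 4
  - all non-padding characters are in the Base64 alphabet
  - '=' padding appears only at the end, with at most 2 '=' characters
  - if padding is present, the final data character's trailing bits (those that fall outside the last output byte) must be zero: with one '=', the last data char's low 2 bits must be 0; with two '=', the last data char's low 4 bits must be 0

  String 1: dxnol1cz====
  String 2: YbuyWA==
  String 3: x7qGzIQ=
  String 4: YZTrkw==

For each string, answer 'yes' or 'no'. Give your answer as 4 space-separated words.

String 1: 'dxnol1cz====' → invalid (4 pad chars (max 2))
String 2: 'YbuyWA==' → valid
String 3: 'x7qGzIQ=' → valid
String 4: 'YZTrkw==' → valid

Answer: no yes yes yes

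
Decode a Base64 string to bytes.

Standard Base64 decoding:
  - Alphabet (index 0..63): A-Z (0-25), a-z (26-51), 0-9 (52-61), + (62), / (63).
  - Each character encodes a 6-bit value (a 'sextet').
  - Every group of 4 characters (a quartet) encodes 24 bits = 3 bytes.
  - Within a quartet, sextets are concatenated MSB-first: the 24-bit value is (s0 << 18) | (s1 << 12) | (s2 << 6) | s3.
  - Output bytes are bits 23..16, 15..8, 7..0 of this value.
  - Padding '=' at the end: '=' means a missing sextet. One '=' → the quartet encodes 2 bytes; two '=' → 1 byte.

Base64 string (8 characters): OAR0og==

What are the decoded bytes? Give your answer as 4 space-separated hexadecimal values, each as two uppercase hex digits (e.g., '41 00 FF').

After char 0 ('O'=14): chars_in_quartet=1 acc=0xE bytes_emitted=0
After char 1 ('A'=0): chars_in_quartet=2 acc=0x380 bytes_emitted=0
After char 2 ('R'=17): chars_in_quartet=3 acc=0xE011 bytes_emitted=0
After char 3 ('0'=52): chars_in_quartet=4 acc=0x380474 -> emit 38 04 74, reset; bytes_emitted=3
After char 4 ('o'=40): chars_in_quartet=1 acc=0x28 bytes_emitted=3
After char 5 ('g'=32): chars_in_quartet=2 acc=0xA20 bytes_emitted=3
Padding '==': partial quartet acc=0xA20 -> emit A2; bytes_emitted=4

Answer: 38 04 74 A2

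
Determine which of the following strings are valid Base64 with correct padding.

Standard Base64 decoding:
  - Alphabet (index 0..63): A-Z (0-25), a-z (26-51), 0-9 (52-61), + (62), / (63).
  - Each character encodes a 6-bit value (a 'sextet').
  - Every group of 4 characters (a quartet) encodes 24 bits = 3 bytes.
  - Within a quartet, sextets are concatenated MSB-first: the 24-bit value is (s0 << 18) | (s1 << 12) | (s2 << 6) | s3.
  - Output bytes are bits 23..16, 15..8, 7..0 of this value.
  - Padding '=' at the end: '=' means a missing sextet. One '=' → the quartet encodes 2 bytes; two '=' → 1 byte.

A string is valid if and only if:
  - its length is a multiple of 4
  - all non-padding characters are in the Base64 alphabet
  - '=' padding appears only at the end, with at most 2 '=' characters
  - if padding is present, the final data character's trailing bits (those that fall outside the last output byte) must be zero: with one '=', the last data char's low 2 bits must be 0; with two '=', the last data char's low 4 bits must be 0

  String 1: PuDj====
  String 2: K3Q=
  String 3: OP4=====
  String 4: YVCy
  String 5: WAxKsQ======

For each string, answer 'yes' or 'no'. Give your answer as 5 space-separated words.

Answer: no yes no yes no

Derivation:
String 1: 'PuDj====' → invalid (4 pad chars (max 2))
String 2: 'K3Q=' → valid
String 3: 'OP4=====' → invalid (5 pad chars (max 2))
String 4: 'YVCy' → valid
String 5: 'WAxKsQ======' → invalid (6 pad chars (max 2))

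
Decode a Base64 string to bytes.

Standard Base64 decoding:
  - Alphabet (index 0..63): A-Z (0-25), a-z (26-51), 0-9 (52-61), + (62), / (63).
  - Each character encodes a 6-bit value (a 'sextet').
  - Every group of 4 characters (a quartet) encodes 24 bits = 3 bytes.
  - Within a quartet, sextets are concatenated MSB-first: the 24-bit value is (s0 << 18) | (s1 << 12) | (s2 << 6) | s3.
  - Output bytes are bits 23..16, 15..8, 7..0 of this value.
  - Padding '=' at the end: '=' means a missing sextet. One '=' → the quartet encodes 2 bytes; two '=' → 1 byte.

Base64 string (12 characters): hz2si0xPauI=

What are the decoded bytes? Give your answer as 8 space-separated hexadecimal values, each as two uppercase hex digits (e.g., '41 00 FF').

Answer: 87 3D AC 8B 4C 4F 6A E2

Derivation:
After char 0 ('h'=33): chars_in_quartet=1 acc=0x21 bytes_emitted=0
After char 1 ('z'=51): chars_in_quartet=2 acc=0x873 bytes_emitted=0
After char 2 ('2'=54): chars_in_quartet=3 acc=0x21CF6 bytes_emitted=0
After char 3 ('s'=44): chars_in_quartet=4 acc=0x873DAC -> emit 87 3D AC, reset; bytes_emitted=3
After char 4 ('i'=34): chars_in_quartet=1 acc=0x22 bytes_emitted=3
After char 5 ('0'=52): chars_in_quartet=2 acc=0x8B4 bytes_emitted=3
After char 6 ('x'=49): chars_in_quartet=3 acc=0x22D31 bytes_emitted=3
After char 7 ('P'=15): chars_in_quartet=4 acc=0x8B4C4F -> emit 8B 4C 4F, reset; bytes_emitted=6
After char 8 ('a'=26): chars_in_quartet=1 acc=0x1A bytes_emitted=6
After char 9 ('u'=46): chars_in_quartet=2 acc=0x6AE bytes_emitted=6
After char 10 ('I'=8): chars_in_quartet=3 acc=0x1AB88 bytes_emitted=6
Padding '=': partial quartet acc=0x1AB88 -> emit 6A E2; bytes_emitted=8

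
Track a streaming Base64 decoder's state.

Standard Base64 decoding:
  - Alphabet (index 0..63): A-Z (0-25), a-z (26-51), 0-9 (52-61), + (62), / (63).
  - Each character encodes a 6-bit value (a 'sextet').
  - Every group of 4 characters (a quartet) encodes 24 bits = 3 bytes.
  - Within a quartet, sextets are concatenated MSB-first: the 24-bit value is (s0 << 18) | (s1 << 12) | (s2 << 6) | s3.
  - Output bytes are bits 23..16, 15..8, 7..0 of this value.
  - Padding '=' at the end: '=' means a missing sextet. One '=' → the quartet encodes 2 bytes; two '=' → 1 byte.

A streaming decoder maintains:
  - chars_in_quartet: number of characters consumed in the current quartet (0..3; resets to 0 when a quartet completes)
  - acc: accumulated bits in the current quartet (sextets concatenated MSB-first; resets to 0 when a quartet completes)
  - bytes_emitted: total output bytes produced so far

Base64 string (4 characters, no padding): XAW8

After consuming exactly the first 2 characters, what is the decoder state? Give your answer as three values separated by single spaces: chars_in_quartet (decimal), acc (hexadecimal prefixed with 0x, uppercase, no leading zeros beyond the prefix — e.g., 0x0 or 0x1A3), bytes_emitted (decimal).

Answer: 2 0x5C0 0

Derivation:
After char 0 ('X'=23): chars_in_quartet=1 acc=0x17 bytes_emitted=0
After char 1 ('A'=0): chars_in_quartet=2 acc=0x5C0 bytes_emitted=0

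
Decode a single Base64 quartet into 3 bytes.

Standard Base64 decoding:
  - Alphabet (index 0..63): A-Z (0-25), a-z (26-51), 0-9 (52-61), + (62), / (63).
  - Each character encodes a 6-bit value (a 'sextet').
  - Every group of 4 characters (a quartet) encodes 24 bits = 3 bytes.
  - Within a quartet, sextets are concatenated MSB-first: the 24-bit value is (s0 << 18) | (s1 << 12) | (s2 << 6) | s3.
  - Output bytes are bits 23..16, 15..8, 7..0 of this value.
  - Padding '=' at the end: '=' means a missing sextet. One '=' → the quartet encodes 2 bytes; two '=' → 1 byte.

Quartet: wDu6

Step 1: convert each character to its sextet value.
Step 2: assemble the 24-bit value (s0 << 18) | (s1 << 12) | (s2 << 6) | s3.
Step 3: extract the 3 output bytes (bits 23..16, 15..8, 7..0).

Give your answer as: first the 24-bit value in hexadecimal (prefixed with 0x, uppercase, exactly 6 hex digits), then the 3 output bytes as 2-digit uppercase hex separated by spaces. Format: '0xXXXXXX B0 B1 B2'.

Sextets: w=48, D=3, u=46, 6=58
24-bit: (48<<18) | (3<<12) | (46<<6) | 58
      = 0xC00000 | 0x003000 | 0x000B80 | 0x00003A
      = 0xC03BBA
Bytes: (v>>16)&0xFF=C0, (v>>8)&0xFF=3B, v&0xFF=BA

Answer: 0xC03BBA C0 3B BA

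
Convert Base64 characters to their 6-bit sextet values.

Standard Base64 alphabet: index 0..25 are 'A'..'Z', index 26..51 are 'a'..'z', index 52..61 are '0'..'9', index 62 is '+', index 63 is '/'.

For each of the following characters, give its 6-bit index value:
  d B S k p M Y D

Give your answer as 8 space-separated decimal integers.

'd': a..z range, 26 + ord('d') − ord('a') = 29
'B': A..Z range, ord('B') − ord('A') = 1
'S': A..Z range, ord('S') − ord('A') = 18
'k': a..z range, 26 + ord('k') − ord('a') = 36
'p': a..z range, 26 + ord('p') − ord('a') = 41
'M': A..Z range, ord('M') − ord('A') = 12
'Y': A..Z range, ord('Y') − ord('A') = 24
'D': A..Z range, ord('D') − ord('A') = 3

Answer: 29 1 18 36 41 12 24 3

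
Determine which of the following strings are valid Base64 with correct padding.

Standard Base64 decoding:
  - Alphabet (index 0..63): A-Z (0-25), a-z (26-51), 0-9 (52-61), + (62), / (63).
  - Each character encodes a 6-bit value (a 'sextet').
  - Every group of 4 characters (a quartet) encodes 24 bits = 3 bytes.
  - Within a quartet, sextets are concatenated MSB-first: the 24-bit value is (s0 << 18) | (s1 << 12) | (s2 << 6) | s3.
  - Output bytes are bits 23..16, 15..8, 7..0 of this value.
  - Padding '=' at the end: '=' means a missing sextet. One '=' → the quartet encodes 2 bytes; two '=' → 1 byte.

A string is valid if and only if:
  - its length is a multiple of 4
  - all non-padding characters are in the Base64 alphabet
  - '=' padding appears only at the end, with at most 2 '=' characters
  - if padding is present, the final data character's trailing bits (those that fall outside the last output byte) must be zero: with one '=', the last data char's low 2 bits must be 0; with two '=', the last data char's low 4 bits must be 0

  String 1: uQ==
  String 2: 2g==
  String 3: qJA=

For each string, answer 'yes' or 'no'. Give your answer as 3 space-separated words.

Answer: yes yes yes

Derivation:
String 1: 'uQ==' → valid
String 2: '2g==' → valid
String 3: 'qJA=' → valid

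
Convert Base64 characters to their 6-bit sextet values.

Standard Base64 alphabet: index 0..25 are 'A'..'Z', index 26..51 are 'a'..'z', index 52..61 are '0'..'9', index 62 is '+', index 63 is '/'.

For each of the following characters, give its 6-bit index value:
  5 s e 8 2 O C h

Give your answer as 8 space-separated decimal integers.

'5': 0..9 range, 52 + ord('5') − ord('0') = 57
's': a..z range, 26 + ord('s') − ord('a') = 44
'e': a..z range, 26 + ord('e') − ord('a') = 30
'8': 0..9 range, 52 + ord('8') − ord('0') = 60
'2': 0..9 range, 52 + ord('2') − ord('0') = 54
'O': A..Z range, ord('O') − ord('A') = 14
'C': A..Z range, ord('C') − ord('A') = 2
'h': a..z range, 26 + ord('h') − ord('a') = 33

Answer: 57 44 30 60 54 14 2 33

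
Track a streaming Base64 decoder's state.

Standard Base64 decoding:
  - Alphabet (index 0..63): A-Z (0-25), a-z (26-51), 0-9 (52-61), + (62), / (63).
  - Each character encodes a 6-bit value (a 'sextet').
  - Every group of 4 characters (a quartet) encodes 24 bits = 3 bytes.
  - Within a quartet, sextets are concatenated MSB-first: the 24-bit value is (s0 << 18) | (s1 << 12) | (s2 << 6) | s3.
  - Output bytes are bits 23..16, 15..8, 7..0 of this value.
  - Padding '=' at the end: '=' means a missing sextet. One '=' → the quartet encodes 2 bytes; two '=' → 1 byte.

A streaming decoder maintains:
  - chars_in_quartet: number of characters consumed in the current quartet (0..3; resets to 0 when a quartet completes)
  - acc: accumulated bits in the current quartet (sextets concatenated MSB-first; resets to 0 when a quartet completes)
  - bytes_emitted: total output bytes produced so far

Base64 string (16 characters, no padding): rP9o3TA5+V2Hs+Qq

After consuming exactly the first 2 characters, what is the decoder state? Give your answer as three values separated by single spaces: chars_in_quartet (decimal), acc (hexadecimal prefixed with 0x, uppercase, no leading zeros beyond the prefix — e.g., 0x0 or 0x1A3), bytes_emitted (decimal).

Answer: 2 0xACF 0

Derivation:
After char 0 ('r'=43): chars_in_quartet=1 acc=0x2B bytes_emitted=0
After char 1 ('P'=15): chars_in_quartet=2 acc=0xACF bytes_emitted=0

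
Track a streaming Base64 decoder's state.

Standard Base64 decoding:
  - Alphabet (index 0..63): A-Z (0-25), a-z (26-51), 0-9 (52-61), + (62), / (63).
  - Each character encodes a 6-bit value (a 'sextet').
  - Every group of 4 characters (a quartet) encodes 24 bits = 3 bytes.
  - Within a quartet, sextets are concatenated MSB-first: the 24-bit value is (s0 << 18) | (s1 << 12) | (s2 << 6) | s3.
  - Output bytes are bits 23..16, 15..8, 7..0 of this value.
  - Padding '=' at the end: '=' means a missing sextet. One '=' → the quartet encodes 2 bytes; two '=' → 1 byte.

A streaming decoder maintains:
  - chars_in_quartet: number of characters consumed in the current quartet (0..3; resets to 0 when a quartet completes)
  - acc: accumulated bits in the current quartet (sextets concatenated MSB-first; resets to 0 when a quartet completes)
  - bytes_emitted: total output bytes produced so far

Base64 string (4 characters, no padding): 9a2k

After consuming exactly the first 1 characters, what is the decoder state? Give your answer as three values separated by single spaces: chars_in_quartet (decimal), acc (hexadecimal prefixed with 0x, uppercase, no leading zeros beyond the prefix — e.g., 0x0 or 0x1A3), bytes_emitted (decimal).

Answer: 1 0x3D 0

Derivation:
After char 0 ('9'=61): chars_in_quartet=1 acc=0x3D bytes_emitted=0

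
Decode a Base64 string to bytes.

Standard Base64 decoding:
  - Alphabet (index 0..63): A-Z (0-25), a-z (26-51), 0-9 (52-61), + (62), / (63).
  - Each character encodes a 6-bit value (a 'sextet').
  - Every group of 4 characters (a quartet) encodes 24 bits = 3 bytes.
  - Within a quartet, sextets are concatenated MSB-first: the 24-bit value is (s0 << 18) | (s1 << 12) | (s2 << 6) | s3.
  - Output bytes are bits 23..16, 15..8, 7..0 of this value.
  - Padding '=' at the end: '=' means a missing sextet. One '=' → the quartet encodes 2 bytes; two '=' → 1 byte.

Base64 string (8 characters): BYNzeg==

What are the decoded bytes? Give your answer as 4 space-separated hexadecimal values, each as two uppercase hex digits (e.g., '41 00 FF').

After char 0 ('B'=1): chars_in_quartet=1 acc=0x1 bytes_emitted=0
After char 1 ('Y'=24): chars_in_quartet=2 acc=0x58 bytes_emitted=0
After char 2 ('N'=13): chars_in_quartet=3 acc=0x160D bytes_emitted=0
After char 3 ('z'=51): chars_in_quartet=4 acc=0x58373 -> emit 05 83 73, reset; bytes_emitted=3
After char 4 ('e'=30): chars_in_quartet=1 acc=0x1E bytes_emitted=3
After char 5 ('g'=32): chars_in_quartet=2 acc=0x7A0 bytes_emitted=3
Padding '==': partial quartet acc=0x7A0 -> emit 7A; bytes_emitted=4

Answer: 05 83 73 7A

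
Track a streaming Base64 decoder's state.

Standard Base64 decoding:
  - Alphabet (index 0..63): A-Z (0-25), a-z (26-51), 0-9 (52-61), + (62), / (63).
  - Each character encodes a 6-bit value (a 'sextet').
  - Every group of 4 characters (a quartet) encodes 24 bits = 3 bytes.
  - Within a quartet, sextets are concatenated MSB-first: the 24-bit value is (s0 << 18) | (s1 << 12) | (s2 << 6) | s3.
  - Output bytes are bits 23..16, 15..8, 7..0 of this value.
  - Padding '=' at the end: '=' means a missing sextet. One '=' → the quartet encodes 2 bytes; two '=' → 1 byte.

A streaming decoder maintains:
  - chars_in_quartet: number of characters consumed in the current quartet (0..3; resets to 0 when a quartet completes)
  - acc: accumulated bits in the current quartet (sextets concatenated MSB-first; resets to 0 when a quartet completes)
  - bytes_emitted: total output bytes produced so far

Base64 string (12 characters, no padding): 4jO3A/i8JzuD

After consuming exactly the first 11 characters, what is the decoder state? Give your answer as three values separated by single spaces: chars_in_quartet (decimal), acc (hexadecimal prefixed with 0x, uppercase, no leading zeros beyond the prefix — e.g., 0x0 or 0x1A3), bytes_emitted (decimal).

Answer: 3 0x9CEE 6

Derivation:
After char 0 ('4'=56): chars_in_quartet=1 acc=0x38 bytes_emitted=0
After char 1 ('j'=35): chars_in_quartet=2 acc=0xE23 bytes_emitted=0
After char 2 ('O'=14): chars_in_quartet=3 acc=0x388CE bytes_emitted=0
After char 3 ('3'=55): chars_in_quartet=4 acc=0xE233B7 -> emit E2 33 B7, reset; bytes_emitted=3
After char 4 ('A'=0): chars_in_quartet=1 acc=0x0 bytes_emitted=3
After char 5 ('/'=63): chars_in_quartet=2 acc=0x3F bytes_emitted=3
After char 6 ('i'=34): chars_in_quartet=3 acc=0xFE2 bytes_emitted=3
After char 7 ('8'=60): chars_in_quartet=4 acc=0x3F8BC -> emit 03 F8 BC, reset; bytes_emitted=6
After char 8 ('J'=9): chars_in_quartet=1 acc=0x9 bytes_emitted=6
After char 9 ('z'=51): chars_in_quartet=2 acc=0x273 bytes_emitted=6
After char 10 ('u'=46): chars_in_quartet=3 acc=0x9CEE bytes_emitted=6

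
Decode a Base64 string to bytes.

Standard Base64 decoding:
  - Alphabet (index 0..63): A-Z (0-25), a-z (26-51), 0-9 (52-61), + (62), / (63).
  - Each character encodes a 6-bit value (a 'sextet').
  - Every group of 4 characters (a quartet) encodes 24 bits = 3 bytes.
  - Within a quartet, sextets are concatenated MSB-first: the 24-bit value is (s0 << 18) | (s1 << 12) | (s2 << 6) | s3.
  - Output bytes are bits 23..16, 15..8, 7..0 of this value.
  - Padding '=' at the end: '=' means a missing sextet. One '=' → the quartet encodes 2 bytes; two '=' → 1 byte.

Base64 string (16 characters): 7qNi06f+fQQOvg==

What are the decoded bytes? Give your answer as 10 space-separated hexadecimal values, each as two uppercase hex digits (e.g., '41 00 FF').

Answer: EE A3 62 D3 A7 FE 7D 04 0E BE

Derivation:
After char 0 ('7'=59): chars_in_quartet=1 acc=0x3B bytes_emitted=0
After char 1 ('q'=42): chars_in_quartet=2 acc=0xEEA bytes_emitted=0
After char 2 ('N'=13): chars_in_quartet=3 acc=0x3BA8D bytes_emitted=0
After char 3 ('i'=34): chars_in_quartet=4 acc=0xEEA362 -> emit EE A3 62, reset; bytes_emitted=3
After char 4 ('0'=52): chars_in_quartet=1 acc=0x34 bytes_emitted=3
After char 5 ('6'=58): chars_in_quartet=2 acc=0xD3A bytes_emitted=3
After char 6 ('f'=31): chars_in_quartet=3 acc=0x34E9F bytes_emitted=3
After char 7 ('+'=62): chars_in_quartet=4 acc=0xD3A7FE -> emit D3 A7 FE, reset; bytes_emitted=6
After char 8 ('f'=31): chars_in_quartet=1 acc=0x1F bytes_emitted=6
After char 9 ('Q'=16): chars_in_quartet=2 acc=0x7D0 bytes_emitted=6
After char 10 ('Q'=16): chars_in_quartet=3 acc=0x1F410 bytes_emitted=6
After char 11 ('O'=14): chars_in_quartet=4 acc=0x7D040E -> emit 7D 04 0E, reset; bytes_emitted=9
After char 12 ('v'=47): chars_in_quartet=1 acc=0x2F bytes_emitted=9
After char 13 ('g'=32): chars_in_quartet=2 acc=0xBE0 bytes_emitted=9
Padding '==': partial quartet acc=0xBE0 -> emit BE; bytes_emitted=10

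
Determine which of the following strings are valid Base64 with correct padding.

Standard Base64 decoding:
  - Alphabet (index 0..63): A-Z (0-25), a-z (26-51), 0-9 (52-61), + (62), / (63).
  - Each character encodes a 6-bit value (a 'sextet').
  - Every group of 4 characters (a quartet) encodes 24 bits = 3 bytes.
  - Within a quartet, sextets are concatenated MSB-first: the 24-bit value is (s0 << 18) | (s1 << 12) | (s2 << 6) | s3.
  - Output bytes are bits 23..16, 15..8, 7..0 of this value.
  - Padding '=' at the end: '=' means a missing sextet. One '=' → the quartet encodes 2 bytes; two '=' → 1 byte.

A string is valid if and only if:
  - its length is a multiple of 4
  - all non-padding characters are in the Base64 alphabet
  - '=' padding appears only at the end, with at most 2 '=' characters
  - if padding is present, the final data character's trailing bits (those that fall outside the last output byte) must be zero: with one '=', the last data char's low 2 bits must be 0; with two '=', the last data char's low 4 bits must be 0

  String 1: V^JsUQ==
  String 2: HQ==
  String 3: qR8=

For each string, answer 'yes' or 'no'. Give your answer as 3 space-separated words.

Answer: no yes yes

Derivation:
String 1: 'V^JsUQ==' → invalid (bad char(s): ['^'])
String 2: 'HQ==' → valid
String 3: 'qR8=' → valid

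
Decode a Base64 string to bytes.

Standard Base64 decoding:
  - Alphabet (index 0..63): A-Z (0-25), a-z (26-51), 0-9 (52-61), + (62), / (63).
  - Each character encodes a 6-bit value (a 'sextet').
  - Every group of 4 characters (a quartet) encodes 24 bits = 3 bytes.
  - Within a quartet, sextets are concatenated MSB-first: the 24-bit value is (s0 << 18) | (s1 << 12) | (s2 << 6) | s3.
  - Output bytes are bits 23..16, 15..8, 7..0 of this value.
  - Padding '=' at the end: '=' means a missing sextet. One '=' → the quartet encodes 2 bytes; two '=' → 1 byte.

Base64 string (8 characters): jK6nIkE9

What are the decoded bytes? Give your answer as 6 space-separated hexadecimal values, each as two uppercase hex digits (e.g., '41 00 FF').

Answer: 8C AE A7 22 41 3D

Derivation:
After char 0 ('j'=35): chars_in_quartet=1 acc=0x23 bytes_emitted=0
After char 1 ('K'=10): chars_in_quartet=2 acc=0x8CA bytes_emitted=0
After char 2 ('6'=58): chars_in_quartet=3 acc=0x232BA bytes_emitted=0
After char 3 ('n'=39): chars_in_quartet=4 acc=0x8CAEA7 -> emit 8C AE A7, reset; bytes_emitted=3
After char 4 ('I'=8): chars_in_quartet=1 acc=0x8 bytes_emitted=3
After char 5 ('k'=36): chars_in_quartet=2 acc=0x224 bytes_emitted=3
After char 6 ('E'=4): chars_in_quartet=3 acc=0x8904 bytes_emitted=3
After char 7 ('9'=61): chars_in_quartet=4 acc=0x22413D -> emit 22 41 3D, reset; bytes_emitted=6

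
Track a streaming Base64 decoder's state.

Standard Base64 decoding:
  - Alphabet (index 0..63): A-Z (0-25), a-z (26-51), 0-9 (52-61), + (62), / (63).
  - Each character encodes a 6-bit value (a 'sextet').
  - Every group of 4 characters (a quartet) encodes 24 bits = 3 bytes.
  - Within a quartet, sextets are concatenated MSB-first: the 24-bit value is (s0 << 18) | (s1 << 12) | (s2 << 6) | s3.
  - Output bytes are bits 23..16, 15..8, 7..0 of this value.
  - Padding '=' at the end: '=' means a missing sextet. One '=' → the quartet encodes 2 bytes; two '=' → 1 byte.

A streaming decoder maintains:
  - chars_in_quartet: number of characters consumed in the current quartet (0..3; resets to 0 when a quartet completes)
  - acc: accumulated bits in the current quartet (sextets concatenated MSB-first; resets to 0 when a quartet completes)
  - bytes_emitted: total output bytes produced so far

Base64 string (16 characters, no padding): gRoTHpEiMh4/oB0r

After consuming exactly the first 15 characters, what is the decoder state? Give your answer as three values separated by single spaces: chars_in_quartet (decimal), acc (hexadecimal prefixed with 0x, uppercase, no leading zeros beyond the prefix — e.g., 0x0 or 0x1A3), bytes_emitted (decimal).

After char 0 ('g'=32): chars_in_quartet=1 acc=0x20 bytes_emitted=0
After char 1 ('R'=17): chars_in_quartet=2 acc=0x811 bytes_emitted=0
After char 2 ('o'=40): chars_in_quartet=3 acc=0x20468 bytes_emitted=0
After char 3 ('T'=19): chars_in_quartet=4 acc=0x811A13 -> emit 81 1A 13, reset; bytes_emitted=3
After char 4 ('H'=7): chars_in_quartet=1 acc=0x7 bytes_emitted=3
After char 5 ('p'=41): chars_in_quartet=2 acc=0x1E9 bytes_emitted=3
After char 6 ('E'=4): chars_in_quartet=3 acc=0x7A44 bytes_emitted=3
After char 7 ('i'=34): chars_in_quartet=4 acc=0x1E9122 -> emit 1E 91 22, reset; bytes_emitted=6
After char 8 ('M'=12): chars_in_quartet=1 acc=0xC bytes_emitted=6
After char 9 ('h'=33): chars_in_quartet=2 acc=0x321 bytes_emitted=6
After char 10 ('4'=56): chars_in_quartet=3 acc=0xC878 bytes_emitted=6
After char 11 ('/'=63): chars_in_quartet=4 acc=0x321E3F -> emit 32 1E 3F, reset; bytes_emitted=9
After char 12 ('o'=40): chars_in_quartet=1 acc=0x28 bytes_emitted=9
After char 13 ('B'=1): chars_in_quartet=2 acc=0xA01 bytes_emitted=9
After char 14 ('0'=52): chars_in_quartet=3 acc=0x28074 bytes_emitted=9

Answer: 3 0x28074 9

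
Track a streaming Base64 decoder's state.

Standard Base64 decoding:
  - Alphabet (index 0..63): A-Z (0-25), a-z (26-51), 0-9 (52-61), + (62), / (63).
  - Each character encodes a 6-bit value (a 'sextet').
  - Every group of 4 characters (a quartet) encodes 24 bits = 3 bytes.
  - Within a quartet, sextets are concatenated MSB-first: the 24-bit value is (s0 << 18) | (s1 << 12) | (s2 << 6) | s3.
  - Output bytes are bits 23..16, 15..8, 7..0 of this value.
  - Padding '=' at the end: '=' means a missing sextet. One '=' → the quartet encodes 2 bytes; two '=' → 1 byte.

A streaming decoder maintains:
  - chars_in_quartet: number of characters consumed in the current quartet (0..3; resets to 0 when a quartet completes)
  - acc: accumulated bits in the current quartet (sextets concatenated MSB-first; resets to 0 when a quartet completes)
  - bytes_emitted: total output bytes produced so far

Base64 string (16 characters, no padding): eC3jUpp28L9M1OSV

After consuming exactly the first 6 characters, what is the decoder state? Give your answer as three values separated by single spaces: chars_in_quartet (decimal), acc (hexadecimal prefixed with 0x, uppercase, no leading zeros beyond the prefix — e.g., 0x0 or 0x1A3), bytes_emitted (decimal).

Answer: 2 0x529 3

Derivation:
After char 0 ('e'=30): chars_in_quartet=1 acc=0x1E bytes_emitted=0
After char 1 ('C'=2): chars_in_quartet=2 acc=0x782 bytes_emitted=0
After char 2 ('3'=55): chars_in_quartet=3 acc=0x1E0B7 bytes_emitted=0
After char 3 ('j'=35): chars_in_quartet=4 acc=0x782DE3 -> emit 78 2D E3, reset; bytes_emitted=3
After char 4 ('U'=20): chars_in_quartet=1 acc=0x14 bytes_emitted=3
After char 5 ('p'=41): chars_in_quartet=2 acc=0x529 bytes_emitted=3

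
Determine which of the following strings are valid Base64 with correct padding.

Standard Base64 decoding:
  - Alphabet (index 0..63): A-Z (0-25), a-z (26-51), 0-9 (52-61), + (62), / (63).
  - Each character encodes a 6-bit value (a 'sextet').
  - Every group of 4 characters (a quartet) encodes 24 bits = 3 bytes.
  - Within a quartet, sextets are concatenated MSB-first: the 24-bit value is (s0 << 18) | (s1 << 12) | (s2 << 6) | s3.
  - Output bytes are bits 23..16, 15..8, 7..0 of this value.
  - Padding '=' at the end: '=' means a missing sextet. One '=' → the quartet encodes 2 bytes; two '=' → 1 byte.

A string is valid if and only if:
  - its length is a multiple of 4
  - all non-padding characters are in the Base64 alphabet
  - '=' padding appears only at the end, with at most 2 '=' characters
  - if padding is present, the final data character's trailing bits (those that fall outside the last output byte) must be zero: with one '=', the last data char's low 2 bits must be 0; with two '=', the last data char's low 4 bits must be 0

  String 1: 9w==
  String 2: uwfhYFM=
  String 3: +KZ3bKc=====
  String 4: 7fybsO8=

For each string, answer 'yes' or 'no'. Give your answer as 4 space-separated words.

Answer: yes yes no yes

Derivation:
String 1: '9w==' → valid
String 2: 'uwfhYFM=' → valid
String 3: '+KZ3bKc=====' → invalid (5 pad chars (max 2))
String 4: '7fybsO8=' → valid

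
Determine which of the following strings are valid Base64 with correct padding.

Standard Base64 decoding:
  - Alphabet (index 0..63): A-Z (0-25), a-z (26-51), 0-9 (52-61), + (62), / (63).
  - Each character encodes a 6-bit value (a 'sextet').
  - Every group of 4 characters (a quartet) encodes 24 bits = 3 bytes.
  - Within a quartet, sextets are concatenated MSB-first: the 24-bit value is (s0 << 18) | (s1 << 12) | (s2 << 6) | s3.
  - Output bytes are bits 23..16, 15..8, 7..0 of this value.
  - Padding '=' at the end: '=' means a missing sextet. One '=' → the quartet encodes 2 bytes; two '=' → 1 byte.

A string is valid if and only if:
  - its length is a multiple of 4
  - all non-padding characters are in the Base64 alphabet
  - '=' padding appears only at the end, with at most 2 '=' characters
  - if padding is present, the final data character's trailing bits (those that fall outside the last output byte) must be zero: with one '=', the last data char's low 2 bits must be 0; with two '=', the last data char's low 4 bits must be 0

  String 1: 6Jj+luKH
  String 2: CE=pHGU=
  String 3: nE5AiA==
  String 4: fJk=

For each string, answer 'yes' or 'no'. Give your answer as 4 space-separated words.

Answer: yes no yes yes

Derivation:
String 1: '6Jj+luKH' → valid
String 2: 'CE=pHGU=' → invalid (bad char(s): ['=']; '=' in middle)
String 3: 'nE5AiA==' → valid
String 4: 'fJk=' → valid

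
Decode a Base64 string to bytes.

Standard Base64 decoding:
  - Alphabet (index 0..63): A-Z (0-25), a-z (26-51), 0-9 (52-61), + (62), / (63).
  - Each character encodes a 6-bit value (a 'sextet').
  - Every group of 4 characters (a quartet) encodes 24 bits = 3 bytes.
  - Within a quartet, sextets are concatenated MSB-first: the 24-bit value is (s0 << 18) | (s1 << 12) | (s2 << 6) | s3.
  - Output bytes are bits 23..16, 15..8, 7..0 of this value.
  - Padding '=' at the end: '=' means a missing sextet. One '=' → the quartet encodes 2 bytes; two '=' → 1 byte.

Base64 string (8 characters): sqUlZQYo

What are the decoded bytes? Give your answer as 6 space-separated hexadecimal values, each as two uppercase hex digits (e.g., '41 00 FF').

After char 0 ('s'=44): chars_in_quartet=1 acc=0x2C bytes_emitted=0
After char 1 ('q'=42): chars_in_quartet=2 acc=0xB2A bytes_emitted=0
After char 2 ('U'=20): chars_in_quartet=3 acc=0x2CA94 bytes_emitted=0
After char 3 ('l'=37): chars_in_quartet=4 acc=0xB2A525 -> emit B2 A5 25, reset; bytes_emitted=3
After char 4 ('Z'=25): chars_in_quartet=1 acc=0x19 bytes_emitted=3
After char 5 ('Q'=16): chars_in_quartet=2 acc=0x650 bytes_emitted=3
After char 6 ('Y'=24): chars_in_quartet=3 acc=0x19418 bytes_emitted=3
After char 7 ('o'=40): chars_in_quartet=4 acc=0x650628 -> emit 65 06 28, reset; bytes_emitted=6

Answer: B2 A5 25 65 06 28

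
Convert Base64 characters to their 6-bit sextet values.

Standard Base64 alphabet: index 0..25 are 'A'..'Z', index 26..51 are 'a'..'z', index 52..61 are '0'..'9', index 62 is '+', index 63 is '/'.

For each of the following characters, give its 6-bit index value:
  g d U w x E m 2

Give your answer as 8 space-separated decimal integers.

Answer: 32 29 20 48 49 4 38 54

Derivation:
'g': a..z range, 26 + ord('g') − ord('a') = 32
'd': a..z range, 26 + ord('d') − ord('a') = 29
'U': A..Z range, ord('U') − ord('A') = 20
'w': a..z range, 26 + ord('w') − ord('a') = 48
'x': a..z range, 26 + ord('x') − ord('a') = 49
'E': A..Z range, ord('E') − ord('A') = 4
'm': a..z range, 26 + ord('m') − ord('a') = 38
'2': 0..9 range, 52 + ord('2') − ord('0') = 54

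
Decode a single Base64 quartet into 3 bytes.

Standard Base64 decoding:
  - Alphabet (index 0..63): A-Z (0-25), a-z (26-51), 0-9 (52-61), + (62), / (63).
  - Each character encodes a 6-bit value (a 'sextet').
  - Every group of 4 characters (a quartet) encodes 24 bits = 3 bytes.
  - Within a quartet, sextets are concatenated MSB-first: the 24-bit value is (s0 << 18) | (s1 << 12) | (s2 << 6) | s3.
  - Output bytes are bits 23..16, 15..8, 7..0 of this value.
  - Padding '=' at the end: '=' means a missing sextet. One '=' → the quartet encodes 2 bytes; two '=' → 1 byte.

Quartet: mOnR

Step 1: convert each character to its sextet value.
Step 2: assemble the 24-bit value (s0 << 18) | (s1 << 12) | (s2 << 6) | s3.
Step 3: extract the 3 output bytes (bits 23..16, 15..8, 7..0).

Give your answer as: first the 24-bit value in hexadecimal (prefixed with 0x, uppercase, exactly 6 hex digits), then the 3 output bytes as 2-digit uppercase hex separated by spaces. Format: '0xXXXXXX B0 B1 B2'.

Answer: 0x98E9D1 98 E9 D1

Derivation:
Sextets: m=38, O=14, n=39, R=17
24-bit: (38<<18) | (14<<12) | (39<<6) | 17
      = 0x980000 | 0x00E000 | 0x0009C0 | 0x000011
      = 0x98E9D1
Bytes: (v>>16)&0xFF=98, (v>>8)&0xFF=E9, v&0xFF=D1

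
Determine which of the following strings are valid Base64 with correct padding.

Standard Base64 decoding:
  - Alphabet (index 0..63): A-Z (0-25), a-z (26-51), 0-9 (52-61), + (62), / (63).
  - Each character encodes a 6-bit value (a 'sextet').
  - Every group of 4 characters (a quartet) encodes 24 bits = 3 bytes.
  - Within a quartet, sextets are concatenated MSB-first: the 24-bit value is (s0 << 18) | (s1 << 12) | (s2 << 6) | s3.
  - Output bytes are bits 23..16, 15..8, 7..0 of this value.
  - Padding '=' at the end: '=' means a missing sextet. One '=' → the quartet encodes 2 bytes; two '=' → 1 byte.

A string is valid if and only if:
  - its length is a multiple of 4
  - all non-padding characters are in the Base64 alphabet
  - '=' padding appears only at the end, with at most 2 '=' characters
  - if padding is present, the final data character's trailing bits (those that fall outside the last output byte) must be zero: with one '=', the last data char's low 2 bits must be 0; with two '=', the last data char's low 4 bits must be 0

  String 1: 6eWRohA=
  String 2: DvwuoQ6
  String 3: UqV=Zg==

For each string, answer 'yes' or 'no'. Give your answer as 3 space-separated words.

Answer: yes no no

Derivation:
String 1: '6eWRohA=' → valid
String 2: 'DvwuoQ6' → invalid (len=7 not mult of 4)
String 3: 'UqV=Zg==' → invalid (bad char(s): ['=']; '=' in middle)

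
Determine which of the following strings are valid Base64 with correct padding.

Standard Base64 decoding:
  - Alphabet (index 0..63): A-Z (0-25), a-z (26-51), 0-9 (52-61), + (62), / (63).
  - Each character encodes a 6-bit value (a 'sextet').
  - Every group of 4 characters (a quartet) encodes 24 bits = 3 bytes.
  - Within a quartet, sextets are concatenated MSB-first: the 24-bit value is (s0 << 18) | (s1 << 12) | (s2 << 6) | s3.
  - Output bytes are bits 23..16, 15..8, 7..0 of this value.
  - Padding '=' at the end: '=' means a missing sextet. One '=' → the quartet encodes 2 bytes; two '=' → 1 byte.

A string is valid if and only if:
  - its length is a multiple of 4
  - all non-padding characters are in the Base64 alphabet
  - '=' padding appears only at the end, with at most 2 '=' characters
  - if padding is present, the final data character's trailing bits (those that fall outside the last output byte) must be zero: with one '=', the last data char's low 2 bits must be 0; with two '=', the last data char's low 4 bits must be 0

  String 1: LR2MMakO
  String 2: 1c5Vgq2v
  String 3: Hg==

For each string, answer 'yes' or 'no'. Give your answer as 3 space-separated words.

Answer: yes yes yes

Derivation:
String 1: 'LR2MMakO' → valid
String 2: '1c5Vgq2v' → valid
String 3: 'Hg==' → valid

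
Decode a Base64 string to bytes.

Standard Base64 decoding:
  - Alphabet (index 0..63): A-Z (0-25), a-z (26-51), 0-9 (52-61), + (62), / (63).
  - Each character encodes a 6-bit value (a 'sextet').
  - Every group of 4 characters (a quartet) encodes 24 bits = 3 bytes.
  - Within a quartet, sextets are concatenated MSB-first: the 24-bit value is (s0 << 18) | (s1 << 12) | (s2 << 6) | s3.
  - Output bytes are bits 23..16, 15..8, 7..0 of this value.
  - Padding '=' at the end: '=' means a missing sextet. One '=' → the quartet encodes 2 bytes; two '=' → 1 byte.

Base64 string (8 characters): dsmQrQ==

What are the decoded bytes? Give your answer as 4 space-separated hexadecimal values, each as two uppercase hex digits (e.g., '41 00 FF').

Answer: 76 C9 90 AD

Derivation:
After char 0 ('d'=29): chars_in_quartet=1 acc=0x1D bytes_emitted=0
After char 1 ('s'=44): chars_in_quartet=2 acc=0x76C bytes_emitted=0
After char 2 ('m'=38): chars_in_quartet=3 acc=0x1DB26 bytes_emitted=0
After char 3 ('Q'=16): chars_in_quartet=4 acc=0x76C990 -> emit 76 C9 90, reset; bytes_emitted=3
After char 4 ('r'=43): chars_in_quartet=1 acc=0x2B bytes_emitted=3
After char 5 ('Q'=16): chars_in_quartet=2 acc=0xAD0 bytes_emitted=3
Padding '==': partial quartet acc=0xAD0 -> emit AD; bytes_emitted=4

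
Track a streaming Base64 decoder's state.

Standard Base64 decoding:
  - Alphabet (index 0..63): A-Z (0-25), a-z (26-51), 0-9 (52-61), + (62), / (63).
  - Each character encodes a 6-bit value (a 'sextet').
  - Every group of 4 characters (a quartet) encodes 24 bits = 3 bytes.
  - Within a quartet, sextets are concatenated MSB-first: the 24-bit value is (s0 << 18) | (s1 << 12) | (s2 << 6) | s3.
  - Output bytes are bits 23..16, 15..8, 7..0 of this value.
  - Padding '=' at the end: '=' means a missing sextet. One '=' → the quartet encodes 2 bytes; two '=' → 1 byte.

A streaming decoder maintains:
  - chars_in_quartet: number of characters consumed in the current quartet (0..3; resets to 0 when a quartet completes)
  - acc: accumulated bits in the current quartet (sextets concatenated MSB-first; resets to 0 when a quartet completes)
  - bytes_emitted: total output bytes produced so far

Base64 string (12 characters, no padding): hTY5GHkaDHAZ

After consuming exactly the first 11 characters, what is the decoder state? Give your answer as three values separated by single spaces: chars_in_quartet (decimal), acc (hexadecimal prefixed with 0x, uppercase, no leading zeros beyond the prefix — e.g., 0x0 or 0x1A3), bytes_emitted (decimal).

After char 0 ('h'=33): chars_in_quartet=1 acc=0x21 bytes_emitted=0
After char 1 ('T'=19): chars_in_quartet=2 acc=0x853 bytes_emitted=0
After char 2 ('Y'=24): chars_in_quartet=3 acc=0x214D8 bytes_emitted=0
After char 3 ('5'=57): chars_in_quartet=4 acc=0x853639 -> emit 85 36 39, reset; bytes_emitted=3
After char 4 ('G'=6): chars_in_quartet=1 acc=0x6 bytes_emitted=3
After char 5 ('H'=7): chars_in_quartet=2 acc=0x187 bytes_emitted=3
After char 6 ('k'=36): chars_in_quartet=3 acc=0x61E4 bytes_emitted=3
After char 7 ('a'=26): chars_in_quartet=4 acc=0x18791A -> emit 18 79 1A, reset; bytes_emitted=6
After char 8 ('D'=3): chars_in_quartet=1 acc=0x3 bytes_emitted=6
After char 9 ('H'=7): chars_in_quartet=2 acc=0xC7 bytes_emitted=6
After char 10 ('A'=0): chars_in_quartet=3 acc=0x31C0 bytes_emitted=6

Answer: 3 0x31C0 6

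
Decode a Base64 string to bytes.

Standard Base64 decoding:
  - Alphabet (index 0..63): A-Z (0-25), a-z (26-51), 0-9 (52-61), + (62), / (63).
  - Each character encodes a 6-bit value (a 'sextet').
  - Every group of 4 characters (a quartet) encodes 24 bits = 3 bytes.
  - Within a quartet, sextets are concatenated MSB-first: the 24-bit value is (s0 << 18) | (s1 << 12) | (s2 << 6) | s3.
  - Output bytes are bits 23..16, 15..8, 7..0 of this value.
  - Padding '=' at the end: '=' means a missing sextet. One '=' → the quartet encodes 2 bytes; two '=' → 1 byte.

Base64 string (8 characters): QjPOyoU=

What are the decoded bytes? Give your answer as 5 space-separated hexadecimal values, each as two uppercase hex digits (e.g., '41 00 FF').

After char 0 ('Q'=16): chars_in_quartet=1 acc=0x10 bytes_emitted=0
After char 1 ('j'=35): chars_in_quartet=2 acc=0x423 bytes_emitted=0
After char 2 ('P'=15): chars_in_quartet=3 acc=0x108CF bytes_emitted=0
After char 3 ('O'=14): chars_in_quartet=4 acc=0x4233CE -> emit 42 33 CE, reset; bytes_emitted=3
After char 4 ('y'=50): chars_in_quartet=1 acc=0x32 bytes_emitted=3
After char 5 ('o'=40): chars_in_quartet=2 acc=0xCA8 bytes_emitted=3
After char 6 ('U'=20): chars_in_quartet=3 acc=0x32A14 bytes_emitted=3
Padding '=': partial quartet acc=0x32A14 -> emit CA 85; bytes_emitted=5

Answer: 42 33 CE CA 85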